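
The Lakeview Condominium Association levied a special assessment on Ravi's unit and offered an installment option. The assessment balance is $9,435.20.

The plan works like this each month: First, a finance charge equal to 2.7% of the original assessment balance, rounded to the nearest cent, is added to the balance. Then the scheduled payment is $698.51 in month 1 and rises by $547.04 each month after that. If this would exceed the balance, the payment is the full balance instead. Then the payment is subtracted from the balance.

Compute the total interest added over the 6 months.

Month 1: $9,435.20 +$254.75 interest = $9,689.95; pay $698.51 → $8,991.44
Month 2: $8,991.44 +$254.75 interest = $9,246.19; pay $1,245.55 → $8,000.64
Month 3: $8,000.64 +$254.75 interest = $8,255.39; pay $1,792.59 → $6,462.80
Month 4: $6,462.80 +$254.75 interest = $6,717.55; pay $2,339.63 → $4,377.92
Month 5: $4,377.92 +$254.75 interest = $4,632.67; pay $2,886.67 → $1,746.00
Month 6: $1,746.00 +$254.75 interest = $2,000.75; pay $2,000.75 → $0.00
Total interest: $254.75 + $254.75 + $254.75 + $254.75 + $254.75 + $254.75 = $1,528.50

$1,528.50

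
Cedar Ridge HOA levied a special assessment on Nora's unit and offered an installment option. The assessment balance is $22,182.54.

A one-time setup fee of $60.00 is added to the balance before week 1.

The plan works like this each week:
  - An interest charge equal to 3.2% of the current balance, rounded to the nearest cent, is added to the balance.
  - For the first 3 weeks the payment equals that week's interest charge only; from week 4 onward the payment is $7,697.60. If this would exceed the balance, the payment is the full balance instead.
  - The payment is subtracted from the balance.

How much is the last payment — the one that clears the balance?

$626.65

Week 1: opening $22,242.54; interest $711.76 → $22,954.30; payment $711.76; balance $22,242.54
Week 2: opening $22,242.54; interest $711.76 → $22,954.30; payment $711.76; balance $22,242.54
Week 3: opening $22,242.54; interest $711.76 → $22,954.30; payment $711.76; balance $22,242.54
Week 4: opening $22,242.54; interest $711.76 → $22,954.30; payment $7,697.60; balance $15,256.70
Week 5: opening $15,256.70; interest $488.21 → $15,744.91; payment $7,697.60; balance $8,047.31
Week 6: opening $8,047.31; interest $257.51 → $8,304.82; payment $7,697.60; balance $607.22
Week 7: opening $607.22; interest $19.43 → $626.65; payment $626.65; balance $0.00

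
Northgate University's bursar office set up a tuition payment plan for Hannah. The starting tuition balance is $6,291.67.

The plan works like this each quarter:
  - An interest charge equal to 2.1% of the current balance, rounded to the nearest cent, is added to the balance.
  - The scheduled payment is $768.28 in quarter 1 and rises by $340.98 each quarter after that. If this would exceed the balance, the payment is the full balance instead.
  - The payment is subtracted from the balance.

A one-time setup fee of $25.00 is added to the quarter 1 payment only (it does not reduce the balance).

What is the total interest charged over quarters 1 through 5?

Quarter 1: $6,291.67 +$132.13 interest = $6,423.80; pay $768.28 (+ $25.00 fee) → $5,655.52
Quarter 2: $5,655.52 +$118.77 interest = $5,774.29; pay $1,109.26 → $4,665.03
Quarter 3: $4,665.03 +$97.97 interest = $4,763.00; pay $1,450.24 → $3,312.76
Quarter 4: $3,312.76 +$69.57 interest = $3,382.33; pay $1,791.22 → $1,591.11
Quarter 5: $1,591.11 +$33.41 interest = $1,624.52; pay $1,624.52 → $0.00
Total interest: $132.13 + $118.77 + $97.97 + $69.57 + $33.41 = $451.85

$451.85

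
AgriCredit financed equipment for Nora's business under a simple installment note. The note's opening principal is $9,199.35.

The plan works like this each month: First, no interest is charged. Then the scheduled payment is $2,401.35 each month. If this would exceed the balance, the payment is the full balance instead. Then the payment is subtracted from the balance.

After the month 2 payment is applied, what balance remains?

$4,396.65

Month 1: $9,199.35 − $2,401.35 → $6,798.00
Month 2: $6,798.00 − $2,401.35 → $4,396.65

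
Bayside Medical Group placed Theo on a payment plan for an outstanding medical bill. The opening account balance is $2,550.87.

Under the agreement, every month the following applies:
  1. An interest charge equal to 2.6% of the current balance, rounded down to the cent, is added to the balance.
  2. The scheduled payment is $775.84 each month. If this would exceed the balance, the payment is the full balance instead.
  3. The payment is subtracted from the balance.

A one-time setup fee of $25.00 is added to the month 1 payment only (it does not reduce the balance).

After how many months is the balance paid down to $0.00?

4

# | Opening | Interest | Payment | Fee | End bal
1 | $2,550.87 | $66.32 | $775.84 | $25.00 | $1,841.35
2 | $1,841.35 | $47.87 | $775.84 | — | $1,113.38
3 | $1,113.38 | $28.94 | $775.84 | — | $366.48
4 | $366.48 | $9.52 | $376.00 | — | $0.00
Balance reaches $0.00 in month 4.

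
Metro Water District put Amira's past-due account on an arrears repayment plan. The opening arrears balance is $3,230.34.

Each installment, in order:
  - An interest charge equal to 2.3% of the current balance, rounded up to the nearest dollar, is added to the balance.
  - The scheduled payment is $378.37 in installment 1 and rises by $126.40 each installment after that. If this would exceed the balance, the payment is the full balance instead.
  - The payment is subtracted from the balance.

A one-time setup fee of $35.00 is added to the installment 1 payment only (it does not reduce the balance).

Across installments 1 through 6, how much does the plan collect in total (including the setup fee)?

$3,548.34

Installment 1: $3,230.34 +$75.00 interest = $3,305.34; pay $378.37 (+ $35.00 fee) → $2,926.97
Installment 2: $2,926.97 +$68.00 interest = $2,994.97; pay $504.77 → $2,490.20
Installment 3: $2,490.20 +$58.00 interest = $2,548.20; pay $631.17 → $1,917.03
Installment 4: $1,917.03 +$45.00 interest = $1,962.03; pay $757.57 → $1,204.46
Installment 5: $1,204.46 +$28.00 interest = $1,232.46; pay $883.97 → $348.49
Installment 6: $348.49 +$9.00 interest = $357.49; pay $357.49 → $0.00
Total paid: $3,548.34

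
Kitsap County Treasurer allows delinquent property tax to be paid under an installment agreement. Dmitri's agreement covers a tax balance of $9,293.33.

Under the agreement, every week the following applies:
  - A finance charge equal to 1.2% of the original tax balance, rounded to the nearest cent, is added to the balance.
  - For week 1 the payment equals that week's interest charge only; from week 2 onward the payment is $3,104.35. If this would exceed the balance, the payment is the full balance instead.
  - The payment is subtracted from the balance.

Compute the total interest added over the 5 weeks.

$557.60

Week 1: $9,293.33 +$111.52 interest = $9,404.85; pay $111.52 → $9,293.33
Week 2: $9,293.33 +$111.52 interest = $9,404.85; pay $3,104.35 → $6,300.50
Week 3: $6,300.50 +$111.52 interest = $6,412.02; pay $3,104.35 → $3,307.67
Week 4: $3,307.67 +$111.52 interest = $3,419.19; pay $3,104.35 → $314.84
Week 5: $314.84 +$111.52 interest = $426.36; pay $426.36 → $0.00
Total interest: $111.52 + $111.52 + $111.52 + $111.52 + $111.52 = $557.60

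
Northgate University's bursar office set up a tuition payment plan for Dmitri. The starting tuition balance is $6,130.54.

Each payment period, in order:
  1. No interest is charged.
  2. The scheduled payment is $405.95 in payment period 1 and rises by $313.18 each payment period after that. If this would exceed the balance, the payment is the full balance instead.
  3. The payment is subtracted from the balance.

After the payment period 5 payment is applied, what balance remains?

Payment period 1: opening $6,130.54; payment $405.95; balance $5,724.59
Payment period 2: opening $5,724.59; payment $719.13; balance $5,005.46
Payment period 3: opening $5,005.46; payment $1,032.31; balance $3,973.15
Payment period 4: opening $3,973.15; payment $1,345.49; balance $2,627.66
Payment period 5: opening $2,627.66; payment $1,658.67; balance $968.99

$968.99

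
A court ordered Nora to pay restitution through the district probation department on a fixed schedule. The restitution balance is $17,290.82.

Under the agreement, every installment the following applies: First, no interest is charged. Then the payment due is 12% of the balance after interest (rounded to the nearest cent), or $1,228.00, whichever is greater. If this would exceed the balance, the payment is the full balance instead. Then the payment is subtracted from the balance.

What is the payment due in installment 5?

Installment 1: opening $17,290.82; payment $2,074.90; balance $15,215.92
Installment 2: opening $15,215.92; payment $1,825.91; balance $13,390.01
Installment 3: opening $13,390.01; payment $1,606.80; balance $11,783.21
Installment 4: opening $11,783.21; payment $1,413.99; balance $10,369.22
Installment 5: opening $10,369.22; payment $1,244.31; balance $9,124.91

$1,244.31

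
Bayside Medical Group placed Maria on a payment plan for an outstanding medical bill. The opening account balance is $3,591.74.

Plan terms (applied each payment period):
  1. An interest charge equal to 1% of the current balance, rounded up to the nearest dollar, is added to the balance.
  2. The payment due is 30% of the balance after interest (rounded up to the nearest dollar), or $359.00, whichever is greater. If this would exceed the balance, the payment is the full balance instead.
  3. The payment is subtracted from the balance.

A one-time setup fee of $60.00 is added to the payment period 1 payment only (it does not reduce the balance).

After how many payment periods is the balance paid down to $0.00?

7

Payment period 1: opening $3,591.74; interest $36.00 → $3,627.74; payment $1,089.00 (+ $60.00 fee); balance $2,538.74
Payment period 2: opening $2,538.74; interest $26.00 → $2,564.74; payment $770.00; balance $1,794.74
Payment period 3: opening $1,794.74; interest $18.00 → $1,812.74; payment $544.00; balance $1,268.74
Payment period 4: opening $1,268.74; interest $13.00 → $1,281.74; payment $385.00; balance $896.74
Payment period 5: opening $896.74; interest $9.00 → $905.74; payment $359.00; balance $546.74
Payment period 6: opening $546.74; interest $6.00 → $552.74; payment $359.00; balance $193.74
Payment period 7: opening $193.74; interest $2.00 → $195.74; payment $195.74; balance $0.00
Balance reaches $0.00 in payment period 7.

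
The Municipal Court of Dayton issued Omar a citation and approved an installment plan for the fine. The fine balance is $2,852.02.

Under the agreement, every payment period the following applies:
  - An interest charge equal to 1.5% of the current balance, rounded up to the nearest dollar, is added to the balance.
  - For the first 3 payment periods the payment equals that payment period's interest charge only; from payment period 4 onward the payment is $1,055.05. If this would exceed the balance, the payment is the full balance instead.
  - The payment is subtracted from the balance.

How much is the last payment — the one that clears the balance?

Payment period 1: $2,852.02 +$43.00 interest = $2,895.02; pay $43.00 → $2,852.02
Payment period 2: $2,852.02 +$43.00 interest = $2,895.02; pay $43.00 → $2,852.02
Payment period 3: $2,852.02 +$43.00 interest = $2,895.02; pay $43.00 → $2,852.02
Payment period 4: $2,852.02 +$43.00 interest = $2,895.02; pay $1,055.05 → $1,839.97
Payment period 5: $1,839.97 +$28.00 interest = $1,867.97; pay $1,055.05 → $812.92
Payment period 6: $812.92 +$13.00 interest = $825.92; pay $825.92 → $0.00

$825.92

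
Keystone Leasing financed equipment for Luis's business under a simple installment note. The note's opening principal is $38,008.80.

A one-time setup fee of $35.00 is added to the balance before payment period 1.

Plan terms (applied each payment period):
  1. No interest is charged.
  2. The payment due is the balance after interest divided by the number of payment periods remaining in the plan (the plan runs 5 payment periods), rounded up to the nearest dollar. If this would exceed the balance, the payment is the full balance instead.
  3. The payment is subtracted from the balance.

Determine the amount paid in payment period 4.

# | Opening | Payment | End bal
1 | $38,043.80 | $7,609.00 | $30,434.80
2 | $30,434.80 | $7,609.00 | $22,825.80
3 | $22,825.80 | $7,609.00 | $15,216.80
4 | $15,216.80 | $7,609.00 | $7,607.80

$7,609.00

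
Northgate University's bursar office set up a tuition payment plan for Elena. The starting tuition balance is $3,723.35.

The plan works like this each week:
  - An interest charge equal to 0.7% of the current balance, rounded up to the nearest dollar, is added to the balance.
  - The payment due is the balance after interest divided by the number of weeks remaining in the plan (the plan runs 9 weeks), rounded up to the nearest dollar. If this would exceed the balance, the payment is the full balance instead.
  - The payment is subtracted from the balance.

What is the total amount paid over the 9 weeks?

# | Opening | Interest | Payment | End bal
1 | $3,723.35 | $27.00 | $417.00 | $3,333.35
2 | $3,333.35 | $24.00 | $420.00 | $2,937.35
3 | $2,937.35 | $21.00 | $423.00 | $2,535.35
4 | $2,535.35 | $18.00 | $426.00 | $2,127.35
5 | $2,127.35 | $15.00 | $429.00 | $1,713.35
6 | $1,713.35 | $12.00 | $432.00 | $1,293.35
7 | $1,293.35 | $10.00 | $435.00 | $868.35
8 | $868.35 | $7.00 | $438.00 | $437.35
9 | $437.35 | $4.00 | $441.35 | $0.00
Total paid: $3,861.35

$3,861.35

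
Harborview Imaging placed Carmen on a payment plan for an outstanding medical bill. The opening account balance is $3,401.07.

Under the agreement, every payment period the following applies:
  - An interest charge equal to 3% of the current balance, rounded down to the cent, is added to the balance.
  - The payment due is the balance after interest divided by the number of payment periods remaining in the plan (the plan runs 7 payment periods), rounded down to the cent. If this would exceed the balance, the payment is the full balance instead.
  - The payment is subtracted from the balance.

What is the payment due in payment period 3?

Payment period 1: opening $3,401.07; interest $102.03 → $3,503.10; payment $500.44; balance $3,002.66
Payment period 2: opening $3,002.66; interest $90.07 → $3,092.73; payment $515.45; balance $2,577.28
Payment period 3: opening $2,577.28; interest $77.31 → $2,654.59; payment $530.91; balance $2,123.68

$530.91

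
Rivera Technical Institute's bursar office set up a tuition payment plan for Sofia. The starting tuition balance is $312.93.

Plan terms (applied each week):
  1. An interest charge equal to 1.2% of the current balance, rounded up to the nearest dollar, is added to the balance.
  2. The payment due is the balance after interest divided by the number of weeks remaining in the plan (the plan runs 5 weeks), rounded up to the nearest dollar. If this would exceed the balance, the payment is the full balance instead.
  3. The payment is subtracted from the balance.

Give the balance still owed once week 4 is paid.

$65.93

Week 1: opening $312.93; interest $4.00 → $316.93; payment $64.00; balance $252.93
Week 2: opening $252.93; interest $4.00 → $256.93; payment $65.00; balance $191.93
Week 3: opening $191.93; interest $3.00 → $194.93; payment $65.00; balance $129.93
Week 4: opening $129.93; interest $2.00 → $131.93; payment $66.00; balance $65.93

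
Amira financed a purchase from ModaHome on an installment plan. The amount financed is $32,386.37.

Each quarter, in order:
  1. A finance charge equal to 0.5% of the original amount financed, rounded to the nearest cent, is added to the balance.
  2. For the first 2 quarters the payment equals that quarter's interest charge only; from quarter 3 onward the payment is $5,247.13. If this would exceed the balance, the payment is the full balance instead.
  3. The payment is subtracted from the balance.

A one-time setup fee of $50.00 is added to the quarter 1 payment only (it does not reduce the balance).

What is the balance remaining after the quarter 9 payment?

$0.00

# | Opening | Interest | Payment | Fee | End bal
1 | $32,386.37 | $161.93 | $161.93 | $50.00 | $32,386.37
2 | $32,386.37 | $161.93 | $161.93 | — | $32,386.37
3 | $32,386.37 | $161.93 | $5,247.13 | — | $27,301.17
4 | $27,301.17 | $161.93 | $5,247.13 | — | $22,215.97
5 | $22,215.97 | $161.93 | $5,247.13 | — | $17,130.77
6 | $17,130.77 | $161.93 | $5,247.13 | — | $12,045.57
7 | $12,045.57 | $161.93 | $5,247.13 | — | $6,960.37
8 | $6,960.37 | $161.93 | $5,247.13 | — | $1,875.17
9 | $1,875.17 | $161.93 | $2,037.10 | — | $0.00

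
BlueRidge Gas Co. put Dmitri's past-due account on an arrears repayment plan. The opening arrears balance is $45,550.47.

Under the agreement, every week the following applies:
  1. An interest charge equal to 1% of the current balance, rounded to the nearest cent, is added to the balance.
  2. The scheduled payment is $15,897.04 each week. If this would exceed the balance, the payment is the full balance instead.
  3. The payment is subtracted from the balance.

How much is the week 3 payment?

Week 1: opening $45,550.47; interest $455.50 → $46,005.97; payment $15,897.04; balance $30,108.93
Week 2: opening $30,108.93; interest $301.09 → $30,410.02; payment $15,897.04; balance $14,512.98
Week 3: opening $14,512.98; interest $145.13 → $14,658.11; payment $14,658.11; balance $0.00

$14,658.11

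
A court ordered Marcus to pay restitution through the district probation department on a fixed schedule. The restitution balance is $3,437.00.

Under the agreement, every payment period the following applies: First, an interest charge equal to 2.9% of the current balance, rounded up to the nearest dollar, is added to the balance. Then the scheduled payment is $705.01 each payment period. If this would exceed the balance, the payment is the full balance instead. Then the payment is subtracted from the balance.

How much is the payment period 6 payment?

$239.95

# | Opening | Interest | Payment | End bal
1 | $3,437.00 | $100.00 | $705.01 | $2,831.99
2 | $2,831.99 | $83.00 | $705.01 | $2,209.98
3 | $2,209.98 | $65.00 | $705.01 | $1,569.97
4 | $1,569.97 | $46.00 | $705.01 | $910.96
5 | $910.96 | $27.00 | $705.01 | $232.95
6 | $232.95 | $7.00 | $239.95 | $0.00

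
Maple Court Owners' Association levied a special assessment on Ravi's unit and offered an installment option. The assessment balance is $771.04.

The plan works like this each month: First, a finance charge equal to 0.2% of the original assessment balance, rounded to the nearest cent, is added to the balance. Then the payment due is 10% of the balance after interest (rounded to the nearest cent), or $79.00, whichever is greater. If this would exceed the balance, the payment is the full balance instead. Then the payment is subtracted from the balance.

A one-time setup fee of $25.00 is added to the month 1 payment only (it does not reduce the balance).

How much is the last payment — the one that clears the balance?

# | Opening | Interest | Payment | Fee | End bal
1 | $771.04 | $1.54 | $79.00 | $25.00 | $693.58
2 | $693.58 | $1.54 | $79.00 | — | $616.12
3 | $616.12 | $1.54 | $79.00 | — | $538.66
4 | $538.66 | $1.54 | $79.00 | — | $461.20
5 | $461.20 | $1.54 | $79.00 | — | $383.74
6 | $383.74 | $1.54 | $79.00 | — | $306.28
7 | $306.28 | $1.54 | $79.00 | — | $228.82
8 | $228.82 | $1.54 | $79.00 | — | $151.36
9 | $151.36 | $1.54 | $79.00 | — | $73.90
10 | $73.90 | $1.54 | $75.44 | — | $0.00

$75.44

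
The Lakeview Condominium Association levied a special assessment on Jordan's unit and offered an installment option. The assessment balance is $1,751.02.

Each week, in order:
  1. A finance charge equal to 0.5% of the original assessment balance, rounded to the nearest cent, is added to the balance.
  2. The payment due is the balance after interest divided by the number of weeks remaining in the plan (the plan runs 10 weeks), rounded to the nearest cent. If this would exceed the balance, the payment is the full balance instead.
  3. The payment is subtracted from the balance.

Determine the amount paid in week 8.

Week 1: $1,751.02 +$8.76 interest = $1,759.78; pay $175.98 → $1,583.80
Week 2: $1,583.80 +$8.76 interest = $1,592.56; pay $176.95 → $1,415.61
Week 3: $1,415.61 +$8.76 interest = $1,424.37; pay $178.05 → $1,246.32
Week 4: $1,246.32 +$8.76 interest = $1,255.08; pay $179.30 → $1,075.78
Week 5: $1,075.78 +$8.76 interest = $1,084.54; pay $180.76 → $903.78
Week 6: $903.78 +$8.76 interest = $912.54; pay $182.51 → $730.03
Week 7: $730.03 +$8.76 interest = $738.79; pay $184.70 → $554.09
Week 8: $554.09 +$8.76 interest = $562.85; pay $187.62 → $375.23

$187.62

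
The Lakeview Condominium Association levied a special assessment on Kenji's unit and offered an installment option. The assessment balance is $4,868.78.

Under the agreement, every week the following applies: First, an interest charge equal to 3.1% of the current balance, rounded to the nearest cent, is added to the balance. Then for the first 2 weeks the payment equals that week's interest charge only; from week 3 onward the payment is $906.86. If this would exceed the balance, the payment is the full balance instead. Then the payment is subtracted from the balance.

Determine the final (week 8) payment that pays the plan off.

$873.70

# | Opening | Interest | Payment | End bal
1 | $4,868.78 | $150.93 | $150.93 | $4,868.78
2 | $4,868.78 | $150.93 | $150.93 | $4,868.78
3 | $4,868.78 | $150.93 | $906.86 | $4,112.85
4 | $4,112.85 | $127.50 | $906.86 | $3,333.49
5 | $3,333.49 | $103.34 | $906.86 | $2,529.97
6 | $2,529.97 | $78.43 | $906.86 | $1,701.54
7 | $1,701.54 | $52.75 | $906.86 | $847.43
8 | $847.43 | $26.27 | $873.70 | $0.00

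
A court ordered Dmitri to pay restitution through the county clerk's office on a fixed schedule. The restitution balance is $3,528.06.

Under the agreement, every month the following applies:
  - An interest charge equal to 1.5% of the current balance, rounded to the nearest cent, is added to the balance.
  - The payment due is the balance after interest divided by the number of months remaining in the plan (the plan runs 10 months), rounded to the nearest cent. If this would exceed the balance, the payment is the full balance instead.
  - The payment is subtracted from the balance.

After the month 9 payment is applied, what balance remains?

$403.39

# | Opening | Interest | Payment | End bal
1 | $3,528.06 | $52.92 | $358.10 | $3,222.88
2 | $3,222.88 | $48.34 | $363.47 | $2,907.75
3 | $2,907.75 | $43.62 | $368.92 | $2,582.45
4 | $2,582.45 | $38.74 | $374.46 | $2,246.73
5 | $2,246.73 | $33.70 | $380.07 | $1,900.36
6 | $1,900.36 | $28.51 | $385.77 | $1,543.10
7 | $1,543.10 | $23.15 | $391.56 | $1,174.69
8 | $1,174.69 | $17.62 | $397.44 | $794.87
9 | $794.87 | $11.92 | $403.40 | $403.39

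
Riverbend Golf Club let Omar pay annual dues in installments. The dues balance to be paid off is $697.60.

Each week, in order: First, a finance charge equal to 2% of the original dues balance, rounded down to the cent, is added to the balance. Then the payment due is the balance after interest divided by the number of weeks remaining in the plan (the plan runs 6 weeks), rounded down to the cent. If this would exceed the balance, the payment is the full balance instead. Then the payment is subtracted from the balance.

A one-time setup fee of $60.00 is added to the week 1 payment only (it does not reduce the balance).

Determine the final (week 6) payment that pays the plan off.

$150.45

Week 1: opening $697.60; interest $13.95 → $711.55; payment $118.59 (+ $60.00 fee); balance $592.96
Week 2: opening $592.96; interest $13.95 → $606.91; payment $121.38; balance $485.53
Week 3: opening $485.53; interest $13.95 → $499.48; payment $124.87; balance $374.61
Week 4: opening $374.61; interest $13.95 → $388.56; payment $129.52; balance $259.04
Week 5: opening $259.04; interest $13.95 → $272.99; payment $136.49; balance $136.50
Week 6: opening $136.50; interest $13.95 → $150.45; payment $150.45; balance $0.00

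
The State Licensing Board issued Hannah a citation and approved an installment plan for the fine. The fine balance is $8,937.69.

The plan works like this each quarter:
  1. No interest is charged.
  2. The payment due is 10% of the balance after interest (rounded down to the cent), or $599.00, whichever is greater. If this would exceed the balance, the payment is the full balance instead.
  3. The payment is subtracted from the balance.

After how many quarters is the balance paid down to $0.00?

Quarter 1: $8,937.69 − $893.76 → $8,043.93
Quarter 2: $8,043.93 − $804.39 → $7,239.54
Quarter 3: $7,239.54 − $723.95 → $6,515.59
Quarter 4: $6,515.59 − $651.55 → $5,864.04
Quarter 5: $5,864.04 − $599.00 → $5,265.04
Quarter 6: $5,265.04 − $599.00 → $4,666.04
Quarter 7: $4,666.04 − $599.00 → $4,067.04
Quarter 8: $4,067.04 − $599.00 → $3,468.04
Quarter 9: $3,468.04 − $599.00 → $2,869.04
Quarter 10: $2,869.04 − $599.00 → $2,270.04
Quarter 11: $2,270.04 − $599.00 → $1,671.04
Quarter 12: $1,671.04 − $599.00 → $1,072.04
Quarter 13: $1,072.04 − $599.00 → $473.04
Quarter 14: $473.04 − $473.04 → $0.00
Balance reaches $0.00 in quarter 14.

14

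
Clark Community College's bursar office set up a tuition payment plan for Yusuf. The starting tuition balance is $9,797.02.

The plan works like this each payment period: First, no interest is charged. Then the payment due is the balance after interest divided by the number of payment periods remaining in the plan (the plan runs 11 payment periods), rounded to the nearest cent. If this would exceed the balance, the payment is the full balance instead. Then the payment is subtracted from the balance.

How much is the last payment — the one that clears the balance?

# | Opening | Payment | End bal
1 | $9,797.02 | $890.64 | $8,906.38
2 | $8,906.38 | $890.64 | $8,015.74
3 | $8,015.74 | $890.64 | $7,125.10
4 | $7,125.10 | $890.64 | $6,234.46
5 | $6,234.46 | $890.64 | $5,343.82
6 | $5,343.82 | $890.64 | $4,453.18
7 | $4,453.18 | $890.64 | $3,562.54
8 | $3,562.54 | $890.64 | $2,671.90
9 | $2,671.90 | $890.63 | $1,781.27
10 | $1,781.27 | $890.64 | $890.63
11 | $890.63 | $890.63 | $0.00

$890.63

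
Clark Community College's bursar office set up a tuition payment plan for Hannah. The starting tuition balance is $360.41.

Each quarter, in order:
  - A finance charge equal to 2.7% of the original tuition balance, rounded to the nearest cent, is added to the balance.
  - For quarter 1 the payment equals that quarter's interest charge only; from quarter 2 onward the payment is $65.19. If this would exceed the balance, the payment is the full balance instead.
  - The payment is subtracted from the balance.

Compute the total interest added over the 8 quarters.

Quarter 1: opening $360.41; interest $9.73 → $370.14; payment $9.73; balance $360.41
Quarter 2: opening $360.41; interest $9.73 → $370.14; payment $65.19; balance $304.95
Quarter 3: opening $304.95; interest $9.73 → $314.68; payment $65.19; balance $249.49
Quarter 4: opening $249.49; interest $9.73 → $259.22; payment $65.19; balance $194.03
Quarter 5: opening $194.03; interest $9.73 → $203.76; payment $65.19; balance $138.57
Quarter 6: opening $138.57; interest $9.73 → $148.30; payment $65.19; balance $83.11
Quarter 7: opening $83.11; interest $9.73 → $92.84; payment $65.19; balance $27.65
Quarter 8: opening $27.65; interest $9.73 → $37.38; payment $37.38; balance $0.00
Total interest: $9.73 + $9.73 + $9.73 + $9.73 + $9.73 + $9.73 + $9.73 + $9.73 = $77.84

$77.84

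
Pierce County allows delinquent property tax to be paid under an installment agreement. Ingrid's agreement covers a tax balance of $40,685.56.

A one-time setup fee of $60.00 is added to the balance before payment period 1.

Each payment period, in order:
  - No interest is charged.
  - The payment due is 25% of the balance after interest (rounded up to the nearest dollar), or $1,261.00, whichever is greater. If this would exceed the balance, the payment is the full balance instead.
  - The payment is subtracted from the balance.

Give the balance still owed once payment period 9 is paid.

$2,816.56

Payment period 1: $40,745.56 − $10,187.00 → $30,558.56
Payment period 2: $30,558.56 − $7,640.00 → $22,918.56
Payment period 3: $22,918.56 − $5,730.00 → $17,188.56
Payment period 4: $17,188.56 − $4,298.00 → $12,890.56
Payment period 5: $12,890.56 − $3,223.00 → $9,667.56
Payment period 6: $9,667.56 − $2,417.00 → $7,250.56
Payment period 7: $7,250.56 − $1,813.00 → $5,437.56
Payment period 8: $5,437.56 − $1,360.00 → $4,077.56
Payment period 9: $4,077.56 − $1,261.00 → $2,816.56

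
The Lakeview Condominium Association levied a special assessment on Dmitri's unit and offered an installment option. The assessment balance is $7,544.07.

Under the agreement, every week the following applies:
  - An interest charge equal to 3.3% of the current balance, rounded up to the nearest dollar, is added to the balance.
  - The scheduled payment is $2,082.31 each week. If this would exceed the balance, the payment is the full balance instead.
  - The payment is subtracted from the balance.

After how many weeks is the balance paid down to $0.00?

4

# | Opening | Interest | Payment | End bal
1 | $7,544.07 | $249.00 | $2,082.31 | $5,710.76
2 | $5,710.76 | $189.00 | $2,082.31 | $3,817.45
3 | $3,817.45 | $126.00 | $2,082.31 | $1,861.14
4 | $1,861.14 | $62.00 | $1,923.14 | $0.00
Balance reaches $0.00 in week 4.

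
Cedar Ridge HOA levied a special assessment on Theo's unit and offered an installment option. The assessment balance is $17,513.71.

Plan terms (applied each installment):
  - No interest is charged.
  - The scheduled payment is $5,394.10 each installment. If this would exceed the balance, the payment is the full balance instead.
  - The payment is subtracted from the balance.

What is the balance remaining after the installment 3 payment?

$1,331.41

Installment 1: opening $17,513.71; payment $5,394.10; balance $12,119.61
Installment 2: opening $12,119.61; payment $5,394.10; balance $6,725.51
Installment 3: opening $6,725.51; payment $5,394.10; balance $1,331.41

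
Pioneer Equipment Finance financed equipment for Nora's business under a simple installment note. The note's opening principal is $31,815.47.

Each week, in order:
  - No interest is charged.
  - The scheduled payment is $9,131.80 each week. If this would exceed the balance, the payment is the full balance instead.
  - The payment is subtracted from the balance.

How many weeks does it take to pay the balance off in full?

4

# | Opening | Payment | End bal
1 | $31,815.47 | $9,131.80 | $22,683.67
2 | $22,683.67 | $9,131.80 | $13,551.87
3 | $13,551.87 | $9,131.80 | $4,420.07
4 | $4,420.07 | $4,420.07 | $0.00
Balance reaches $0.00 in week 4.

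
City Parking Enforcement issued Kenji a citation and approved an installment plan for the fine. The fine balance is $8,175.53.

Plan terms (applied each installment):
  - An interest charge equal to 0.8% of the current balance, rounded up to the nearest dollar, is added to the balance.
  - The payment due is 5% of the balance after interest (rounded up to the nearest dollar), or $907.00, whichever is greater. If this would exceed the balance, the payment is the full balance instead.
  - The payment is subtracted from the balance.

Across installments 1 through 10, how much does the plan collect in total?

Installment 1: opening $8,175.53; interest $66.00 → $8,241.53; payment $907.00; balance $7,334.53
Installment 2: opening $7,334.53; interest $59.00 → $7,393.53; payment $907.00; balance $6,486.53
Installment 3: opening $6,486.53; interest $52.00 → $6,538.53; payment $907.00; balance $5,631.53
Installment 4: opening $5,631.53; interest $46.00 → $5,677.53; payment $907.00; balance $4,770.53
Installment 5: opening $4,770.53; interest $39.00 → $4,809.53; payment $907.00; balance $3,902.53
Installment 6: opening $3,902.53; interest $32.00 → $3,934.53; payment $907.00; balance $3,027.53
Installment 7: opening $3,027.53; interest $25.00 → $3,052.53; payment $907.00; balance $2,145.53
Installment 8: opening $2,145.53; interest $18.00 → $2,163.53; payment $907.00; balance $1,256.53
Installment 9: opening $1,256.53; interest $11.00 → $1,267.53; payment $907.00; balance $360.53
Installment 10: opening $360.53; interest $3.00 → $363.53; payment $363.53; balance $0.00
Total paid: $8,526.53

$8,526.53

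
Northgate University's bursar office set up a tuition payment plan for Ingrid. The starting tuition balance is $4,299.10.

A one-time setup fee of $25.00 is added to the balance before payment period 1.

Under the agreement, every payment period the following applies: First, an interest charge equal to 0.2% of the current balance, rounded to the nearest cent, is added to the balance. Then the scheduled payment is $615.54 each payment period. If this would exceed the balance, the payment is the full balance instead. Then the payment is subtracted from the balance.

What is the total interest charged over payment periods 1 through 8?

$35.06

Payment period 1: opening $4,324.10; interest $8.65 → $4,332.75; payment $615.54; balance $3,717.21
Payment period 2: opening $3,717.21; interest $7.43 → $3,724.64; payment $615.54; balance $3,109.10
Payment period 3: opening $3,109.10; interest $6.22 → $3,115.32; payment $615.54; balance $2,499.78
Payment period 4: opening $2,499.78; interest $5.00 → $2,504.78; payment $615.54; balance $1,889.24
Payment period 5: opening $1,889.24; interest $3.78 → $1,893.02; payment $615.54; balance $1,277.48
Payment period 6: opening $1,277.48; interest $2.55 → $1,280.03; payment $615.54; balance $664.49
Payment period 7: opening $664.49; interest $1.33 → $665.82; payment $615.54; balance $50.28
Payment period 8: opening $50.28; interest $0.10 → $50.38; payment $50.38; balance $0.00
Total interest: $8.65 + $7.43 + $6.22 + $5.00 + $3.78 + $2.55 + $1.33 + $0.10 = $35.06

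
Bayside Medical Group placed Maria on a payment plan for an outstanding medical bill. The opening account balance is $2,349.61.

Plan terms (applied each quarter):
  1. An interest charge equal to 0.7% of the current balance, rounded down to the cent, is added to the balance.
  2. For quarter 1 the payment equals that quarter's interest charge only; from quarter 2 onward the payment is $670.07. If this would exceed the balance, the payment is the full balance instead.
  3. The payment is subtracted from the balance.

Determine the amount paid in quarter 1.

Quarter 1: $2,349.61 +$16.44 interest = $2,366.05; pay $16.44 → $2,349.61

$16.44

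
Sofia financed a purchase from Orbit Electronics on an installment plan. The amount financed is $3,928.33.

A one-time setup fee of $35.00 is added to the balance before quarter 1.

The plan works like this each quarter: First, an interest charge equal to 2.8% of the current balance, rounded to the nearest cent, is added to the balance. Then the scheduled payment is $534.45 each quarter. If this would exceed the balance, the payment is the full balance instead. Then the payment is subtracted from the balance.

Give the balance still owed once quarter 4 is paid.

Quarter 1: opening $3,963.33; interest $110.97 → $4,074.30; payment $534.45; balance $3,539.85
Quarter 2: opening $3,539.85; interest $99.12 → $3,638.97; payment $534.45; balance $3,104.52
Quarter 3: opening $3,104.52; interest $86.93 → $3,191.45; payment $534.45; balance $2,657.00
Quarter 4: opening $2,657.00; interest $74.40 → $2,731.40; payment $534.45; balance $2,196.95

$2,196.95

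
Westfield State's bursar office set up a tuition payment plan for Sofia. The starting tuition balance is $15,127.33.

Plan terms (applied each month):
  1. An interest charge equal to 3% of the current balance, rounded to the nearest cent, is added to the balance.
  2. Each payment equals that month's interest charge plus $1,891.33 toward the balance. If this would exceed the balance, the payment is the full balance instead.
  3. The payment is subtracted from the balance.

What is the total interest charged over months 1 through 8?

$2,041.84

Month 1: opening $15,127.33; interest $453.82 → $15,581.15; payment $2,345.15; balance $13,236.00
Month 2: opening $13,236.00; interest $397.08 → $13,633.08; payment $2,288.41; balance $11,344.67
Month 3: opening $11,344.67; interest $340.34 → $11,685.01; payment $2,231.67; balance $9,453.34
Month 4: opening $9,453.34; interest $283.60 → $9,736.94; payment $2,174.93; balance $7,562.01
Month 5: opening $7,562.01; interest $226.86 → $7,788.87; payment $2,118.19; balance $5,670.68
Month 6: opening $5,670.68; interest $170.12 → $5,840.80; payment $2,061.45; balance $3,779.35
Month 7: opening $3,779.35; interest $113.38 → $3,892.73; payment $2,004.71; balance $1,888.02
Month 8: opening $1,888.02; interest $56.64 → $1,944.66; payment $1,944.66; balance $0.00
Total interest: $453.82 + $397.08 + $340.34 + $283.60 + $226.86 + $170.12 + $113.38 + $56.64 = $2,041.84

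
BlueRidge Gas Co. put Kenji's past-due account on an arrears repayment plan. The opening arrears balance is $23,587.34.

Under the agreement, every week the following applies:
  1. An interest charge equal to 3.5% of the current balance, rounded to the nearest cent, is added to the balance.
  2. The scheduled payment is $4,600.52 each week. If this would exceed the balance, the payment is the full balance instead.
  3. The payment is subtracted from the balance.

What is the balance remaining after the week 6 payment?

# | Opening | Interest | Payment | End bal
1 | $23,587.34 | $825.56 | $4,600.52 | $19,812.38
2 | $19,812.38 | $693.43 | $4,600.52 | $15,905.29
3 | $15,905.29 | $556.69 | $4,600.52 | $11,861.46
4 | $11,861.46 | $415.15 | $4,600.52 | $7,676.09
5 | $7,676.09 | $268.66 | $4,600.52 | $3,344.23
6 | $3,344.23 | $117.05 | $3,461.28 | $0.00

$0.00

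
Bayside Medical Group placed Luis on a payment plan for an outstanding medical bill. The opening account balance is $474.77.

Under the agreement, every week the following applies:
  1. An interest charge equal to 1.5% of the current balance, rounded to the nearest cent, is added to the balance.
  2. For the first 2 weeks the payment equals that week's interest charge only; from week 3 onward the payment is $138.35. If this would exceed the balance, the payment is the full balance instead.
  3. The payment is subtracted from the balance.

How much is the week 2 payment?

$7.12

Week 1: opening $474.77; interest $7.12 → $481.89; payment $7.12; balance $474.77
Week 2: opening $474.77; interest $7.12 → $481.89; payment $7.12; balance $474.77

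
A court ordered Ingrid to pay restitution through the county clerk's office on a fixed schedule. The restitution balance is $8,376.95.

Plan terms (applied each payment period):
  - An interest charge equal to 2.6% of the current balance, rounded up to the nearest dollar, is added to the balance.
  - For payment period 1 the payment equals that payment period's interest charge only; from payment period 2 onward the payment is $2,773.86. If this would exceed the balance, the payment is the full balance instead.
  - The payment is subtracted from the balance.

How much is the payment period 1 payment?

$218.00

Payment period 1: $8,376.95 +$218.00 interest = $8,594.95; pay $218.00 → $8,376.95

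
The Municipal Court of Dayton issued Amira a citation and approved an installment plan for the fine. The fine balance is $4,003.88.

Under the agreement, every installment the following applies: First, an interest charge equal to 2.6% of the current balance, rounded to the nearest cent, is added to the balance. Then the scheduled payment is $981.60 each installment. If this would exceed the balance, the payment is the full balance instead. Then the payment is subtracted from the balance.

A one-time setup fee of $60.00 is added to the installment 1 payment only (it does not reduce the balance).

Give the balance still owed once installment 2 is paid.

$2,226.07

# | Opening | Interest | Payment | Fee | End bal
1 | $4,003.88 | $104.10 | $981.60 | $60.00 | $3,126.38
2 | $3,126.38 | $81.29 | $981.60 | — | $2,226.07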